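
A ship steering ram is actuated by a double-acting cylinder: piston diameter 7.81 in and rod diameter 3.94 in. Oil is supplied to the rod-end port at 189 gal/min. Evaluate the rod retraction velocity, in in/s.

v ≈ 20.4 in/s

Rod-side annular area A_ann = π/4 × (7.81² − 3.94²) = 35.71 in^2
Flow into the rod-end port fills the annular volume.
v = Q / A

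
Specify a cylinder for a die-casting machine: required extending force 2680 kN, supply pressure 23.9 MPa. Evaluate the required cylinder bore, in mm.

Extension force acts on the full piston face: F = P × (π/4)D².
D = √(4F / (πP)) = √(4 × 2680 kN / (π × 23.9 MPa))

D ≈ 378 mm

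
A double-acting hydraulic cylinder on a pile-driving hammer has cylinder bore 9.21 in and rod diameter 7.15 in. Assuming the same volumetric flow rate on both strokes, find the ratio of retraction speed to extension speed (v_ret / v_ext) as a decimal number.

Cap-side area A_cap = π/4 × (9.21 in)² = 66.62 in^2
Rod-side annular area A_ann = π/4 × (9.21² − 7.15²) = 26.47 in^2
For equal Q, v ∝ 1/A, so v_ret/v_ext = A_cap/A_ann.

v_ret/v_ext ≈ 2.52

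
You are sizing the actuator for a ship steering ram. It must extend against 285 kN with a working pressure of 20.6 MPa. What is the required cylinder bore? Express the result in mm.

Extension force acts on the full piston face: F = P × (π/4)D².
D = √(4F / (πP)) = √(4 × 285 kN / (π × 20.6 MPa))

D ≈ 133 mm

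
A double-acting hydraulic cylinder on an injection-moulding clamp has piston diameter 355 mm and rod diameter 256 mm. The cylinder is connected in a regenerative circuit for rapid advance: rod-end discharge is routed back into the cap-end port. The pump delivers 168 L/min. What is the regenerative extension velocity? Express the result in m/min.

v ≈ 3.26 m/min

In regeneration the rod-end outflow joins the pump flow into the cap end, so the net volume the pump must supply per unit advance equals the rod cross-section area.
Rod cross-section A_rod = π/4 × (256 mm)² = 51470 mm^2
v = Q_pump / A_rod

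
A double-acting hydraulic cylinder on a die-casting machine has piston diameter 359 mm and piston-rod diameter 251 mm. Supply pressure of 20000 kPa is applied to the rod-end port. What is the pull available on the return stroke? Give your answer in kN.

Rod-side annular area A_ann = π/4 × (359² − 251²) = 51740 mm^2
On retraction the pressure acts on the annular area (bore minus rod).
F = P × A_ann

F ≈ 1030 kN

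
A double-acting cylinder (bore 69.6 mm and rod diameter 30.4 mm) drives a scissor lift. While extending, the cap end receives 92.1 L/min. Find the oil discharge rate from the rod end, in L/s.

Cap-side area A_cap = π/4 × (69.6 mm)² = 3805 mm^2
Rod-side annular area A_ann = π/4 × (69.6² − 30.4²) = 3079 mm^2
Piston speed v = Q_in/A_cap; rod-end outflow Q_out = v × A_ann = Q_in × A_ann/A_cap.

Q_out ≈ 1.24 L/s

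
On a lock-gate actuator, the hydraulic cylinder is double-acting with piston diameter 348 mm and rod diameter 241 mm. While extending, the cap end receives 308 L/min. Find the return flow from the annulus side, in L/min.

Q_out ≈ 160 L/min

Cap-side area A_cap = π/4 × (348 mm)² = 95110 mm^2
Rod-side annular area A_ann = π/4 × (348² − 241²) = 49500 mm^2
Piston speed v = Q_in/A_cap; rod-end outflow Q_out = v × A_ann = Q_in × A_ann/A_cap.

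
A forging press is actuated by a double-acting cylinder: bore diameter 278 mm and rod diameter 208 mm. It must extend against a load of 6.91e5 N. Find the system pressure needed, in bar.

Cap-side area A_cap = π/4 × (278 mm)² = 60700 mm^2
P = F / A = 6.91e5 N / A

P ≈ 114 bar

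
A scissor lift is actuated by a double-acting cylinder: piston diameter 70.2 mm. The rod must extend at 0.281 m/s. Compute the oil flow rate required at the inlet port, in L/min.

Cap-side area A_cap = π/4 × (70.2 mm)² = 3870 mm^2
Q = A × v

Q ≈ 65.3 L/min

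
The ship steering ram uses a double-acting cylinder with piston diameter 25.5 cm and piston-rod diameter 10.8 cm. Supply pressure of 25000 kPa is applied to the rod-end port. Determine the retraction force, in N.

Rod-side annular area A_ann = π/4 × (25.5² − 10.8²) = 419.1 cm^2
On retraction the pressure acts on the annular area (bore minus rod).
F = P × A_ann

F ≈ 1.05e6 N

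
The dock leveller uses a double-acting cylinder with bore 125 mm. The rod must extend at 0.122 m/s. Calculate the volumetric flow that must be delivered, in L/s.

Cap-side area A_cap = π/4 × (125 mm)² = 12270 mm^2
Q = A × v

Q ≈ 1.50 L/s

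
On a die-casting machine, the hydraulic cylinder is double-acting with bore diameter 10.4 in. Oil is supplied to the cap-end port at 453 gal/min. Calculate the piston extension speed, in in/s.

v ≈ 20.5 in/s

Cap-side area A_cap = π/4 × (10.4 in)² = 84.95 in^2
v = Q / A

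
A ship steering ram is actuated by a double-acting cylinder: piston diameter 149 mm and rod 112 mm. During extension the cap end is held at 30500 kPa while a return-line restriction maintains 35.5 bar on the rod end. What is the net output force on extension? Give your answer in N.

Cap-side area A_cap = π/4 × (149 mm)² = 17440 mm^2
Rod-side annular area A_ann = π/4 × (149² − 112²) = 7585 mm^2
Net thrust = P_cap·A_cap − P_rod·A_ann = 5.318e5 N − 26930 N

F ≈ 5.05e5 N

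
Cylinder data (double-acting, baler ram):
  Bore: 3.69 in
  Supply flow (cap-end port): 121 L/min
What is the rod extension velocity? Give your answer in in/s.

v ≈ 11.5 in/s

Cap-side area A_cap = π/4 × (3.69 in)² = 10.69 in^2
v = Q / A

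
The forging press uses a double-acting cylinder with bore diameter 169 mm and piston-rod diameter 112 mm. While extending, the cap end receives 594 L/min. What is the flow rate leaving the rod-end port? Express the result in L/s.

Q_out ≈ 5.55 L/s

Cap-side area A_cap = π/4 × (169 mm)² = 22430 mm^2
Rod-side annular area A_ann = π/4 × (169² − 112²) = 12580 mm^2
Piston speed v = Q_in/A_cap; rod-end outflow Q_out = v × A_ann = Q_in × A_ann/A_cap.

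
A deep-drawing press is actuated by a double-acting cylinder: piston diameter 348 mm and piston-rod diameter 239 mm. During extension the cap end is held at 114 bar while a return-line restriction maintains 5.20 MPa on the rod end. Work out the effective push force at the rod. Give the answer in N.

Cap-side area A_cap = π/4 × (348 mm)² = 95110 mm^2
Rod-side annular area A_ann = π/4 × (348² − 239²) = 50250 mm^2
Net thrust = P_cap·A_cap − P_rod·A_ann = 1.084e6 N − 2.613e5 N

F ≈ 8.23e5 N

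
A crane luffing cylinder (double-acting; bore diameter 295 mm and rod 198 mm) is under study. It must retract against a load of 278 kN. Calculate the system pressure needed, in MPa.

Rod-side annular area A_ann = π/4 × (295² − 198²) = 37560 mm^2
Retraction: pressure acts on the annular area.
P = F / A = 278 kN / A

P ≈ 7.40 MPa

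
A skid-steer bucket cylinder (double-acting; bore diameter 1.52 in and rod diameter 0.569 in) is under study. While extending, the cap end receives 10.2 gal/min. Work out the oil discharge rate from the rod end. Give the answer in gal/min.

Cap-side area A_cap = π/4 × (1.52 in)² = 1.815 in^2
Rod-side annular area A_ann = π/4 × (1.52² − 0.569²) = 1.560 in^2
Piston speed v = Q_in/A_cap; rod-end outflow Q_out = v × A_ann = Q_in × A_ann/A_cap.

Q_out ≈ 8.77 gal/min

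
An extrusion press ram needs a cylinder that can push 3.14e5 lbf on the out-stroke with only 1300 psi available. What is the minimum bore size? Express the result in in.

D ≈ 17.5 in

Extension force acts on the full piston face: F = P × (π/4)D².
D = √(4F / (πP)) = √(4 × 3.14e5 lbf / (π × 1300 psi))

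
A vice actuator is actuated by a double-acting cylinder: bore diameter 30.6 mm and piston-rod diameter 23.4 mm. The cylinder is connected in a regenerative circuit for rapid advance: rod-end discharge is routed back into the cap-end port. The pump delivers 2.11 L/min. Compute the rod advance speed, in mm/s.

v ≈ 81.8 mm/s

In regeneration the rod-end outflow joins the pump flow into the cap end, so the net volume the pump must supply per unit advance equals the rod cross-section area.
Rod cross-section A_rod = π/4 × (23.4 mm)² = 430.1 mm^2
v = Q_pump / A_rod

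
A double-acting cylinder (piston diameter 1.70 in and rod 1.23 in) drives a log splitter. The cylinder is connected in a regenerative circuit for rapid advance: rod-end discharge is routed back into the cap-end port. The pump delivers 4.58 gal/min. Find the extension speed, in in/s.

v ≈ 14.8 in/s

In regeneration the rod-end outflow joins the pump flow into the cap end, so the net volume the pump must supply per unit advance equals the rod cross-section area.
Rod cross-section A_rod = π/4 × (1.23 in)² = 1.188 in^2
v = Q_pump / A_rod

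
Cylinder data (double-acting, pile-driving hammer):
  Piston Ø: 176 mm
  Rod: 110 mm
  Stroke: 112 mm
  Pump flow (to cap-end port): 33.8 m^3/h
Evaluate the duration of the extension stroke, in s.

t ≈ 0.290 s

Cap-side area A_cap = π/4 × (176 mm)² = 24330 mm^2
Swept volume V = A × L; t = V / Q = A·L / Q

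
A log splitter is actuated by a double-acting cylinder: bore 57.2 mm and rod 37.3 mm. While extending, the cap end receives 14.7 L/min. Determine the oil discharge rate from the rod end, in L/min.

Q_out ≈ 8.45 L/min

Cap-side area A_cap = π/4 × (57.2 mm)² = 2570 mm^2
Rod-side annular area A_ann = π/4 × (57.2² − 37.3²) = 1477 mm^2
Piston speed v = Q_in/A_cap; rod-end outflow Q_out = v × A_ann = Q_in × A_ann/A_cap.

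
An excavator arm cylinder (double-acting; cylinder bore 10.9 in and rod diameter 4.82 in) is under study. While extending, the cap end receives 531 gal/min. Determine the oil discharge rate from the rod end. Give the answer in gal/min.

Q_out ≈ 427 gal/min

Cap-side area A_cap = π/4 × (10.9 in)² = 93.31 in^2
Rod-side annular area A_ann = π/4 × (10.9² − 4.82²) = 75.07 in^2
Piston speed v = Q_in/A_cap; rod-end outflow Q_out = v × A_ann = Q_in × A_ann/A_cap.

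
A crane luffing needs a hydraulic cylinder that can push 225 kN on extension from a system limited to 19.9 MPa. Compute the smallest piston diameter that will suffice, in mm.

Extension force acts on the full piston face: F = P × (π/4)D².
D = √(4F / (πP)) = √(4 × 225 kN / (π × 19.9 MPa))

D ≈ 120 mm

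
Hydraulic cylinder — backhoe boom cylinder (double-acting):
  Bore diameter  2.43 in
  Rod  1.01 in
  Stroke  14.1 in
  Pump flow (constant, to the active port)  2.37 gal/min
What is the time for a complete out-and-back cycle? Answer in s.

t ≈ 13.1 s

Cap-side area A_cap = π/4 × (2.43 in)² = 4.638 in^2
Rod-side annular area A_ann = π/4 × (2.43² − 1.01²) = 3.837 in^2
t_ext = A_cap·L/Q = 7.167 s
t_ret = A_ann·L/Q = 5.929 s
t_cycle = t_ext + t_ret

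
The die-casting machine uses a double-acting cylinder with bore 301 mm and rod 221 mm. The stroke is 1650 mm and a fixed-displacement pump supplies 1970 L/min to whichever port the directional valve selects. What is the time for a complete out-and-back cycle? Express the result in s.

t ≈ 5.22 s

Cap-side area A_cap = π/4 × (301 mm)² = 71160 mm^2
Rod-side annular area A_ann = π/4 × (301² − 221²) = 32800 mm^2
t_ext = A_cap·L/Q = 3.576 s
t_ret = A_ann·L/Q = 1.648 s
t_cycle = t_ext + t_ret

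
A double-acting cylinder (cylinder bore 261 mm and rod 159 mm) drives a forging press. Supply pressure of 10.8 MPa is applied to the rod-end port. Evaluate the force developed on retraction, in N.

Rod-side annular area A_ann = π/4 × (261² − 159²) = 33650 mm^2
On retraction the pressure acts on the annular area (bore minus rod).
F = P × A_ann

F ≈ 3.63e5 N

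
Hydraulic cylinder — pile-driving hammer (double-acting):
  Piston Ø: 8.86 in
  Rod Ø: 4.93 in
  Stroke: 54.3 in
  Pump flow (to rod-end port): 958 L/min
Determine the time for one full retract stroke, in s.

t ≈ 2.37 s

Rod-side annular area A_ann = π/4 × (8.86² − 4.93²) = 42.56 in^2
Swept volume V = A × L; t = V / Q = A·L / Q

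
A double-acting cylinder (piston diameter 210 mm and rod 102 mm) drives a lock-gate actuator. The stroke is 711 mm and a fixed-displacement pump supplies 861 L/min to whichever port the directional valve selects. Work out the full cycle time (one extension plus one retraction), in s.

Cap-side area A_cap = π/4 × (210 mm)² = 34640 mm^2
Rod-side annular area A_ann = π/4 × (210² − 102²) = 26460 mm^2
t_ext = A_cap·L/Q = 1.716 s
t_ret = A_ann·L/Q = 1.311 s
t_cycle = t_ext + t_ret

t ≈ 3.03 s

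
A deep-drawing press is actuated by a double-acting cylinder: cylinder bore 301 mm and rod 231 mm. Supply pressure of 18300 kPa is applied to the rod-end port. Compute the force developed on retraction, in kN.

Rod-side annular area A_ann = π/4 × (301² − 231²) = 29250 mm^2
On retraction the pressure acts on the annular area (bore minus rod).
F = P × A_ann

F ≈ 535 kN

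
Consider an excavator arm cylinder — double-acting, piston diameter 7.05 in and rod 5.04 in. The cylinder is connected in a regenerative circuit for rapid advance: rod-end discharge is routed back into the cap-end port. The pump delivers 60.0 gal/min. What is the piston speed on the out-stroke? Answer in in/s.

In regeneration the rod-end outflow joins the pump flow into the cap end, so the net volume the pump must supply per unit advance equals the rod cross-section area.
Rod cross-section A_rod = π/4 × (5.04 in)² = 19.95 in^2
v = Q_pump / A_rod

v ≈ 11.6 in/s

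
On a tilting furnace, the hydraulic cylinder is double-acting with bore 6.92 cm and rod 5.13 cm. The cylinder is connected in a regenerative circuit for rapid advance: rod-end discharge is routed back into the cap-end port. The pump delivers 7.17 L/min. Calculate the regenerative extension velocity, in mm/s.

In regeneration the rod-end outflow joins the pump flow into the cap end, so the net volume the pump must supply per unit advance equals the rod cross-section area.
Rod cross-section A_rod = π/4 × (5.13 cm)² = 20.67 cm^2
v = Q_pump / A_rod

v ≈ 57.8 mm/s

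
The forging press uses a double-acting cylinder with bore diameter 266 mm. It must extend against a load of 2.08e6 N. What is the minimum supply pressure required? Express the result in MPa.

P ≈ 37.4 MPa

Cap-side area A_cap = π/4 × (266 mm)² = 55570 mm^2
P = F / A = 2.08e6 N / A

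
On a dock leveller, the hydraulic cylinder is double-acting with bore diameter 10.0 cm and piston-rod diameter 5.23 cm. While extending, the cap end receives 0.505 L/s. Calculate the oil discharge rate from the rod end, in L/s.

Cap-side area A_cap = π/4 × (10.0 cm)² = 78.54 cm^2
Rod-side annular area A_ann = π/4 × (10.0² − 5.23²) = 57.06 cm^2
Piston speed v = Q_in/A_cap; rod-end outflow Q_out = v × A_ann = Q_in × A_ann/A_cap.

Q_out ≈ 0.367 L/s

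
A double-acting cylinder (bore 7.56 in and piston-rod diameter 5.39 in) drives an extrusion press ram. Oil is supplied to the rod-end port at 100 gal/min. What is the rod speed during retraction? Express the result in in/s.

Rod-side annular area A_ann = π/4 × (7.56² − 5.39²) = 22.07 in^2
Flow into the rod-end port fills the annular volume.
v = Q / A

v ≈ 17.4 in/s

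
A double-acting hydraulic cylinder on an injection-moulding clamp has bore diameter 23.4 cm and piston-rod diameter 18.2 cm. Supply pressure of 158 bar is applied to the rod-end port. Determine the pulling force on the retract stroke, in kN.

Rod-side annular area A_ann = π/4 × (23.4² − 18.2²) = 169.9 cm^2
On retraction the pressure acts on the annular area (bore minus rod).
F = P × A_ann

F ≈ 268 kN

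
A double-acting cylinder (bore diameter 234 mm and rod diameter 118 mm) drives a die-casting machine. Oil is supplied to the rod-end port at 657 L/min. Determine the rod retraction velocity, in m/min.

Rod-side annular area A_ann = π/4 × (234² − 118²) = 32070 mm^2
Flow into the rod-end port fills the annular volume.
v = Q / A

v ≈ 20.5 m/min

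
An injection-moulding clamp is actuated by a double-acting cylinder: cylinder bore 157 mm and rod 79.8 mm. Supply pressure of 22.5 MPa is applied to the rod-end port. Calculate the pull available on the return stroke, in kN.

Rod-side annular area A_ann = π/4 × (157² − 79.8²) = 14360 mm^2
On retraction the pressure acts on the annular area (bore minus rod).
F = P × A_ann

F ≈ 323 kN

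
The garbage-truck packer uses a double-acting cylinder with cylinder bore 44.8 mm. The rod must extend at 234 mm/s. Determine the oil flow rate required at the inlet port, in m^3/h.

Cap-side area A_cap = π/4 × (44.8 mm)² = 1576 mm^2
Q = A × v

Q ≈ 1.33 m^3/h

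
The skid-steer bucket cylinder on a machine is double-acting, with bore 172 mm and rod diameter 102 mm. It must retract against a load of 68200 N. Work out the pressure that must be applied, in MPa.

Rod-side annular area A_ann = π/4 × (172² − 102²) = 15060 mm^2
Retraction: pressure acts on the annular area.
P = F / A = 68200 N / A

P ≈ 4.53 MPa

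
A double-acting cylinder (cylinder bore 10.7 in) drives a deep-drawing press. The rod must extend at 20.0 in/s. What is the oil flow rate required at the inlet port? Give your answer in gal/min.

Q ≈ 467 gal/min

Cap-side area A_cap = π/4 × (10.7 in)² = 89.92 in^2
Q = A × v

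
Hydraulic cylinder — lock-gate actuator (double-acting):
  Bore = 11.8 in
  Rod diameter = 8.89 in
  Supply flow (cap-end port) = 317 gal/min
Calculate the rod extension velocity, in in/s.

v ≈ 11.2 in/s

Cap-side area A_cap = π/4 × (11.8 in)² = 109.4 in^2
v = Q / A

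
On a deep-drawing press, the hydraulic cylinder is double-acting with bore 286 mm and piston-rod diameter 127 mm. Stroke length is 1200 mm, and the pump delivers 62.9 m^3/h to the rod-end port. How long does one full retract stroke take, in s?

t ≈ 3.54 s

Rod-side annular area A_ann = π/4 × (286² − 127²) = 51570 mm^2
Swept volume V = A × L; t = V / Q = A·L / Q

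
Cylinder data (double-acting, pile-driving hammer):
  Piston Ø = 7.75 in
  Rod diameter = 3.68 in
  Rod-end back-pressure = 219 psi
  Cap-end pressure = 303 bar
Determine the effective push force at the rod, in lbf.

F ≈ 1.99e5 lbf

Cap-side area A_cap = π/4 × (7.75 in)² = 47.17 in^2
Rod-side annular area A_ann = π/4 × (7.75² − 3.68²) = 36.54 in^2
Net thrust = P_cap·A_cap − P_rod·A_ann = 2.073e5 lbf − 8002 lbf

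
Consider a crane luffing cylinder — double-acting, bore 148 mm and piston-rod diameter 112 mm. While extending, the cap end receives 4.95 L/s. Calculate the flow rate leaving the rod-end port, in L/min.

Q_out ≈ 127 L/min

Cap-side area A_cap = π/4 × (148 mm)² = 17200 mm^2
Rod-side annular area A_ann = π/4 × (148² − 112²) = 7351 mm^2
Piston speed v = Q_in/A_cap; rod-end outflow Q_out = v × A_ann = Q_in × A_ann/A_cap.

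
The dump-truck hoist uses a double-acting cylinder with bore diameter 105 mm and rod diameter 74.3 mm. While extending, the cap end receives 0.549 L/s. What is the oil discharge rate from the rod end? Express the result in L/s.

Q_out ≈ 0.274 L/s

Cap-side area A_cap = π/4 × (105 mm)² = 8659 mm^2
Rod-side annular area A_ann = π/4 × (105² − 74.3²) = 4323 mm^2
Piston speed v = Q_in/A_cap; rod-end outflow Q_out = v × A_ann = Q_in × A_ann/A_cap.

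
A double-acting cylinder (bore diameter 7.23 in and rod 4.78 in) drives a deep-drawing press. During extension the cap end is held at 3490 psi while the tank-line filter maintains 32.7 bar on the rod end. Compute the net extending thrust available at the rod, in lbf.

Cap-side area A_cap = π/4 × (7.23 in)² = 41.06 in^2
Rod-side annular area A_ann = π/4 × (7.23² − 4.78²) = 23.11 in^2
Net thrust = P_cap·A_cap − P_rod·A_ann = 1.433e5 lbf − 10960 lbf

F ≈ 1.32e5 lbf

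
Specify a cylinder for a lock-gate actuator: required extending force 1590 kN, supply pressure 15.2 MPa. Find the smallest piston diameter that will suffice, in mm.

D ≈ 365 mm

Extension force acts on the full piston face: F = P × (π/4)D².
D = √(4F / (πP)) = √(4 × 1590 kN / (π × 15.2 MPa))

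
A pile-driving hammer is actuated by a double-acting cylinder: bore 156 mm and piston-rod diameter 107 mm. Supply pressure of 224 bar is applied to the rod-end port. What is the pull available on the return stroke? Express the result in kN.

F ≈ 227 kN

Rod-side annular area A_ann = π/4 × (156² − 107²) = 10120 mm^2
On retraction the pressure acts on the annular area (bore minus rod).
F = P × A_ann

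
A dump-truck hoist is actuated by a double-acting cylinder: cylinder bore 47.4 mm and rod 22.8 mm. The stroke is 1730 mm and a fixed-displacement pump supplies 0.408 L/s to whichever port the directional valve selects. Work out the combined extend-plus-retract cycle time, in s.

t ≈ 13.2 s

Cap-side area A_cap = π/4 × (47.4 mm)² = 1765 mm^2
Rod-side annular area A_ann = π/4 × (47.4² − 22.8²) = 1356 mm^2
t_ext = A_cap·L/Q = 7.482 s
t_ret = A_ann·L/Q = 5.751 s
t_cycle = t_ext + t_ret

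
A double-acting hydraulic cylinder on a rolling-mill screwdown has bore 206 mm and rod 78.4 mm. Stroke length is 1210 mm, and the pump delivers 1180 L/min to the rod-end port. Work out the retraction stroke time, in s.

t ≈ 1.75 s

Rod-side annular area A_ann = π/4 × (206² − 78.4²) = 28500 mm^2
Swept volume V = A × L; t = V / Q = A·L / Q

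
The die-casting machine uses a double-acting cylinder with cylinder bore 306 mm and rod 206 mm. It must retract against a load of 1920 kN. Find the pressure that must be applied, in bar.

Rod-side annular area A_ann = π/4 × (306² − 206²) = 40210 mm^2
Retraction: pressure acts on the annular area.
P = F / A = 1920 kN / A

P ≈ 477 bar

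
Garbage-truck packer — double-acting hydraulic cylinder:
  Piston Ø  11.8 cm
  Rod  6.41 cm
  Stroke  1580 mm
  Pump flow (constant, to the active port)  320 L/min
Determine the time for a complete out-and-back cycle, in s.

Cap-side area A_cap = π/4 × (11.8 cm)² = 109.4 cm^2
Rod-side annular area A_ann = π/4 × (11.8² − 6.41²) = 77.09 cm^2
t_ext = A_cap·L/Q = 3.240 s
t_ret = A_ann·L/Q = 2.284 s
t_cycle = t_ext + t_ret

t ≈ 5.52 s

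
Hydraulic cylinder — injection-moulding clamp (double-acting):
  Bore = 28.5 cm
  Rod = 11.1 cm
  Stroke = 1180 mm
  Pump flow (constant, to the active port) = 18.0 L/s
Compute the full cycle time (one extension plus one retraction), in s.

Cap-side area A_cap = π/4 × (28.5 cm)² = 637.9 cm^2
Rod-side annular area A_ann = π/4 × (28.5² − 11.1²) = 541.2 cm^2
t_ext = A_cap·L/Q = 4.182 s
t_ret = A_ann·L/Q = 3.548 s
t_cycle = t_ext + t_ret

t ≈ 7.73 s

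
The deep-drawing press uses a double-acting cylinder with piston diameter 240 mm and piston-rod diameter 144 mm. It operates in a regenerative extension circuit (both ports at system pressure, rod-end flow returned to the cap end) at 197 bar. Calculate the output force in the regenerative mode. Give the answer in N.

F ≈ 3.21e5 N

With equal pressure on both faces, forces on the annular region cancel; the net push is pressure × rod cross-section.
Rod cross-section A_rod = π/4 × (144 mm)² = 16290 mm^2
F = P × A_rod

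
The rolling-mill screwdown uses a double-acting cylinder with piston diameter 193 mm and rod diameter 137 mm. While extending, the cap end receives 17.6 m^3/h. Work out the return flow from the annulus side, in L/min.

Q_out ≈ 146 L/min

Cap-side area A_cap = π/4 × (193 mm)² = 29260 mm^2
Rod-side annular area A_ann = π/4 × (193² − 137²) = 14510 mm^2
Piston speed v = Q_in/A_cap; rod-end outflow Q_out = v × A_ann = Q_in × A_ann/A_cap.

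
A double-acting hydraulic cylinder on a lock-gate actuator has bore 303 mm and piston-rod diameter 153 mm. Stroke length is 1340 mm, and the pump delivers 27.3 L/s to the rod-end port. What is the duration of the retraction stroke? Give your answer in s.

Rod-side annular area A_ann = π/4 × (303² − 153²) = 53720 mm^2
Swept volume V = A × L; t = V / Q = A·L / Q

t ≈ 2.64 s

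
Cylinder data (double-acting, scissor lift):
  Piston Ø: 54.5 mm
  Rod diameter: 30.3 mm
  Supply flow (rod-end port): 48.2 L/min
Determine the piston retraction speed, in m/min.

v ≈ 29.9 m/min

Rod-side annular area A_ann = π/4 × (54.5² − 30.3²) = 1612 mm^2
Flow into the rod-end port fills the annular volume.
v = Q / A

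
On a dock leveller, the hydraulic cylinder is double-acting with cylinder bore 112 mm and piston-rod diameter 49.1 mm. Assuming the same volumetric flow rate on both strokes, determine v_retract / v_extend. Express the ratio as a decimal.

Cap-side area A_cap = π/4 × (112 mm)² = 9852 mm^2
Rod-side annular area A_ann = π/4 × (112² − 49.1²) = 7959 mm^2
For equal Q, v ∝ 1/A, so v_ret/v_ext = A_cap/A_ann.

v_ret/v_ext ≈ 1.24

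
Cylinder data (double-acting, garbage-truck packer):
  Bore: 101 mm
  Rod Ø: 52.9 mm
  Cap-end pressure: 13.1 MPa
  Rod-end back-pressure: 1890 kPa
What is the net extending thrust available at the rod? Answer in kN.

F ≈ 94.0 kN

Cap-side area A_cap = π/4 × (101 mm)² = 8012 mm^2
Rod-side annular area A_ann = π/4 × (101² − 52.9²) = 5814 mm^2
Net thrust = P_cap·A_cap − P_rod·A_ann = 105.0 kN − 10.99 kN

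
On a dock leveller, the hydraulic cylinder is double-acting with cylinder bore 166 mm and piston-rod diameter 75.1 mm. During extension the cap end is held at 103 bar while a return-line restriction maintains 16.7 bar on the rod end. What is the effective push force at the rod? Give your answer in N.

Cap-side area A_cap = π/4 × (166 mm)² = 21640 mm^2
Rod-side annular area A_ann = π/4 × (166² − 75.1²) = 17210 mm^2
Net thrust = P_cap·A_cap − P_rod·A_ann = 2.229e5 N − 28750 N

F ≈ 1.94e5 N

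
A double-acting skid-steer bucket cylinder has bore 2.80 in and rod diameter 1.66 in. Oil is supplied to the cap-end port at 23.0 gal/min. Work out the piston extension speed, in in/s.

v ≈ 14.4 in/s

Cap-side area A_cap = π/4 × (2.80 in)² = 6.158 in^2
v = Q / A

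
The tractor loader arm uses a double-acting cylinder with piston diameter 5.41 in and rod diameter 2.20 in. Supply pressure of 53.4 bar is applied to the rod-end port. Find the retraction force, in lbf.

Rod-side annular area A_ann = π/4 × (5.41² − 2.20²) = 19.19 in^2
On retraction the pressure acts on the annular area (bore minus rod).
F = P × A_ann

F ≈ 14900 lbf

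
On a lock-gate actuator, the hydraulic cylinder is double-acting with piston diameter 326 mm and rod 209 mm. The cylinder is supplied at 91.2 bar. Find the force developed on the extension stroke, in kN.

F ≈ 761 kN

Cap-side area A_cap = π/4 × (326 mm)² = 83470 mm^2
F = P × A_cap = 91.2 bar × A_cap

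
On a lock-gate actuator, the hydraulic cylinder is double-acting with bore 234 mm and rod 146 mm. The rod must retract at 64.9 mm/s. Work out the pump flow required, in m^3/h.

Rod-side annular area A_ann = π/4 × (234² − 146²) = 26260 mm^2
Q = A × v

Q ≈ 6.14 m^3/h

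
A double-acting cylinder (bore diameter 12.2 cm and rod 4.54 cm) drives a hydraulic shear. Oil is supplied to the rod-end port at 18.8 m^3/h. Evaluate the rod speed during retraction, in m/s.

Rod-side annular area A_ann = π/4 × (12.2² − 4.54²) = 100.7 cm^2
Flow into the rod-end port fills the annular volume.
v = Q / A

v ≈ 0.519 m/s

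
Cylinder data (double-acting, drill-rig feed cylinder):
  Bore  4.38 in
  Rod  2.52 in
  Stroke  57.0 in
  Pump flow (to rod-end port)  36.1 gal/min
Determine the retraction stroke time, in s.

t ≈ 4.13 s

Rod-side annular area A_ann = π/4 × (4.38² − 2.52²) = 10.08 in^2
Swept volume V = A × L; t = V / Q = A·L / Q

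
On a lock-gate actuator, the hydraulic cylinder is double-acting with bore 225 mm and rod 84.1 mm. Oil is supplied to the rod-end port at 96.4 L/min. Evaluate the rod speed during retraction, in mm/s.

Rod-side annular area A_ann = π/4 × (225² − 84.1²) = 34210 mm^2
Flow into the rod-end port fills the annular volume.
v = Q / A

v ≈ 47.0 mm/s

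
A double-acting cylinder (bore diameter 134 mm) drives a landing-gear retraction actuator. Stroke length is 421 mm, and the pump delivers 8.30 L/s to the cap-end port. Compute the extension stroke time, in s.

t ≈ 0.715 s

Cap-side area A_cap = π/4 × (134 mm)² = 14100 mm^2
Swept volume V = A × L; t = V / Q = A·L / Q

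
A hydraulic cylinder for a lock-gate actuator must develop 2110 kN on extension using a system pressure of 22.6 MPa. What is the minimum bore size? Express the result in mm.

D ≈ 345 mm

Extension force acts on the full piston face: F = P × (π/4)D².
D = √(4F / (πP)) = √(4 × 2110 kN / (π × 22.6 MPa))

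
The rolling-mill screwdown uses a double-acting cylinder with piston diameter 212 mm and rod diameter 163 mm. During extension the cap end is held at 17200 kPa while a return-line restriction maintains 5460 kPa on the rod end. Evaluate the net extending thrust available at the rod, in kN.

F ≈ 528 kN

Cap-side area A_cap = π/4 × (212 mm)² = 35300 mm^2
Rod-side annular area A_ann = π/4 × (212² − 163²) = 14430 mm^2
Net thrust = P_cap·A_cap − P_rod·A_ann = 607.1 kN − 78.80 kN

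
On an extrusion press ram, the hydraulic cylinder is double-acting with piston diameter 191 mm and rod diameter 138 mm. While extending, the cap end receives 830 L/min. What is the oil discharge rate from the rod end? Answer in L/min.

Cap-side area A_cap = π/4 × (191 mm)² = 28650 mm^2
Rod-side annular area A_ann = π/4 × (191² − 138²) = 13690 mm^2
Piston speed v = Q_in/A_cap; rod-end outflow Q_out = v × A_ann = Q_in × A_ann/A_cap.

Q_out ≈ 397 L/min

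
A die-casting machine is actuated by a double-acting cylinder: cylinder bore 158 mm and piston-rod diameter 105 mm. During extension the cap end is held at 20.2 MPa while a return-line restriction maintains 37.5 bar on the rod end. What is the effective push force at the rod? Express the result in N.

F ≈ 3.55e5 N

Cap-side area A_cap = π/4 × (158 mm)² = 19610 mm^2
Rod-side annular area A_ann = π/4 × (158² − 105²) = 10950 mm^2
Net thrust = P_cap·A_cap − P_rod·A_ann = 3.961e5 N − 41050 N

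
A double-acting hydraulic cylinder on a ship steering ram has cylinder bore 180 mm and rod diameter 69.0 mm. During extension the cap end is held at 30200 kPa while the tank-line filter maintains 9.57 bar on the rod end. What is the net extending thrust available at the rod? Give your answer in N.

Cap-side area A_cap = π/4 × (180 mm)² = 25450 mm^2
Rod-side annular area A_ann = π/4 × (180² − 69.0²) = 21710 mm^2
Net thrust = P_cap·A_cap − P_rod·A_ann = 7.685e5 N − 20770 N

F ≈ 7.48e5 N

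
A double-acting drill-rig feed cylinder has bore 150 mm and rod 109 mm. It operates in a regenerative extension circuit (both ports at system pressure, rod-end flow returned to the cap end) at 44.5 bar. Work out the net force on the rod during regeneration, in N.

With equal pressure on both faces, forces on the annular region cancel; the net push is pressure × rod cross-section.
Rod cross-section A_rod = π/4 × (109 mm)² = 9331 mm^2
F = P × A_rod

F ≈ 41500 N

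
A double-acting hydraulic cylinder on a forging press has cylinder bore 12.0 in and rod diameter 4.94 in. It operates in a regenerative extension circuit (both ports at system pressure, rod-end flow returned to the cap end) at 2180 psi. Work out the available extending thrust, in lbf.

With equal pressure on both faces, forces on the annular region cancel; the net push is pressure × rod cross-section.
Rod cross-section A_rod = π/4 × (4.94 in)² = 19.17 in^2
F = P × A_rod

F ≈ 41800 lbf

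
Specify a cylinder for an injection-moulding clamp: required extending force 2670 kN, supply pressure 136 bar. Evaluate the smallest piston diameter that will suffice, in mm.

D ≈ 500 mm

Extension force acts on the full piston face: F = P × (π/4)D².
D = √(4F / (πP)) = √(4 × 2670 kN / (π × 136 bar))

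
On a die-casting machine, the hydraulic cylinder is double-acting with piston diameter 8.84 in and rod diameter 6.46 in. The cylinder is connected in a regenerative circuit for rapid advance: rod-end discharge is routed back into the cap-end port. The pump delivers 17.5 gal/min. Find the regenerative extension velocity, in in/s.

v ≈ 2.06 in/s

In regeneration the rod-end outflow joins the pump flow into the cap end, so the net volume the pump must supply per unit advance equals the rod cross-section area.
Rod cross-section A_rod = π/4 × (6.46 in)² = 32.78 in^2
v = Q_pump / A_rod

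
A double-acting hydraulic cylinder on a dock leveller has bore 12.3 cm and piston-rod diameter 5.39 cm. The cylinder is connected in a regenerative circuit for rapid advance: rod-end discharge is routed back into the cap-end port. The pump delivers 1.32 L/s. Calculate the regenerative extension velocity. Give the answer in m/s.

In regeneration the rod-end outflow joins the pump flow into the cap end, so the net volume the pump must supply per unit advance equals the rod cross-section area.
Rod cross-section A_rod = π/4 × (5.39 cm)² = 22.82 cm^2
v = Q_pump / A_rod

v ≈ 0.579 m/s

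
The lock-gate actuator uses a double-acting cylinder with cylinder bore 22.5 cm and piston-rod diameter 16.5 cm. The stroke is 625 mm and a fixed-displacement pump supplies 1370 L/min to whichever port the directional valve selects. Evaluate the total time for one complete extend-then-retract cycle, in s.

t ≈ 1.59 s

Cap-side area A_cap = π/4 × (22.5 cm)² = 397.6 cm^2
Rod-side annular area A_ann = π/4 × (22.5² − 16.5²) = 183.8 cm^2
t_ext = A_cap·L/Q = 1.088 s
t_ret = A_ann·L/Q = 0.5031 s
t_cycle = t_ext + t_ret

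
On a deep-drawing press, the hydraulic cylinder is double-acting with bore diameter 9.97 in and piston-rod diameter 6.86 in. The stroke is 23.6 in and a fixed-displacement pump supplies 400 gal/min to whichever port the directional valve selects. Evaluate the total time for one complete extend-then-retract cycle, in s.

Cap-side area A_cap = π/4 × (9.97 in)² = 78.07 in^2
Rod-side annular area A_ann = π/4 × (9.97² − 6.86²) = 41.11 in^2
t_ext = A_cap·L/Q = 1.196 s
t_ret = A_ann·L/Q = 0.6300 s
t_cycle = t_ext + t_ret

t ≈ 1.83 s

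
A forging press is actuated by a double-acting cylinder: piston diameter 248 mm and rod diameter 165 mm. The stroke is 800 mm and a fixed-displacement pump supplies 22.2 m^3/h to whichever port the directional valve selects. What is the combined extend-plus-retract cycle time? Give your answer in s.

Cap-side area A_cap = π/4 × (248 mm)² = 48310 mm^2
Rod-side annular area A_ann = π/4 × (248² − 165²) = 26920 mm^2
t_ext = A_cap·L/Q = 6.267 s
t_ret = A_ann·L/Q = 3.493 s
t_cycle = t_ext + t_ret

t ≈ 9.76 s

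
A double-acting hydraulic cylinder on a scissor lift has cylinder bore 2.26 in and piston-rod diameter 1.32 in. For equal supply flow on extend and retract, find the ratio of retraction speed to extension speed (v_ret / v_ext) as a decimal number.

Cap-side area A_cap = π/4 × (2.26 in)² = 4.011 in^2
Rod-side annular area A_ann = π/4 × (2.26² − 1.32²) = 2.643 in^2
For equal Q, v ∝ 1/A, so v_ret/v_ext = A_cap/A_ann.

v_ret/v_ext ≈ 1.52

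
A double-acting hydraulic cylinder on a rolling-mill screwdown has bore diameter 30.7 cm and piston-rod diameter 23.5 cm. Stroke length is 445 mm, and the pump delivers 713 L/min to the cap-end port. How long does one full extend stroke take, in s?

Cap-side area A_cap = π/4 × (30.7 cm)² = 740.2 cm^2
Swept volume V = A × L; t = V / Q = A·L / Q

t ≈ 2.77 s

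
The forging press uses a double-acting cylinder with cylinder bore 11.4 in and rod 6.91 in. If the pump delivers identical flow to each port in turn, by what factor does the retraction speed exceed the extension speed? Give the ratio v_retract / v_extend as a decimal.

Cap-side area A_cap = π/4 × (11.4 in)² = 102.1 in^2
Rod-side annular area A_ann = π/4 × (11.4² − 6.91²) = 64.57 in^2
For equal Q, v ∝ 1/A, so v_ret/v_ext = A_cap/A_ann.

v_ret/v_ext ≈ 1.58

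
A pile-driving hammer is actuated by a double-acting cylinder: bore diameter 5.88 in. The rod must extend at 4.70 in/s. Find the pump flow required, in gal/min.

Q ≈ 33.1 gal/min

Cap-side area A_cap = π/4 × (5.88 in)² = 27.15 in^2
Q = A × v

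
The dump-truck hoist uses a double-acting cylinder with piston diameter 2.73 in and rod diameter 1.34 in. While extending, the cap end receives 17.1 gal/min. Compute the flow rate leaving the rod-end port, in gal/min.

Cap-side area A_cap = π/4 × (2.73 in)² = 5.853 in^2
Rod-side annular area A_ann = π/4 × (2.73² − 1.34²) = 4.443 in^2
Piston speed v = Q_in/A_cap; rod-end outflow Q_out = v × A_ann = Q_in × A_ann/A_cap.

Q_out ≈ 13.0 gal/min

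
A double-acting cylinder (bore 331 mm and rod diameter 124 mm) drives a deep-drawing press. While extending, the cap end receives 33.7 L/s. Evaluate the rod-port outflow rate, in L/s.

Q_out ≈ 29.0 L/s

Cap-side area A_cap = π/4 × (331 mm)² = 86050 mm^2
Rod-side annular area A_ann = π/4 × (331² − 124²) = 73970 mm^2
Piston speed v = Q_in/A_cap; rod-end outflow Q_out = v × A_ann = Q_in × A_ann/A_cap.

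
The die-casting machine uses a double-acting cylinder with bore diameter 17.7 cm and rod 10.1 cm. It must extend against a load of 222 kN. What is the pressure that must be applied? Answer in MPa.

Cap-side area A_cap = π/4 × (17.7 cm)² = 246.1 cm^2
P = F / A = 222 kN / A

P ≈ 9.02 MPa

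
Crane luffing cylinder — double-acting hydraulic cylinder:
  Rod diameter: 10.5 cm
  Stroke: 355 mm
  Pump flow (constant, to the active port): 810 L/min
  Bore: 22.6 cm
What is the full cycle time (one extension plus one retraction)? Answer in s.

t ≈ 1.88 s

Cap-side area A_cap = π/4 × (22.6 cm)² = 401.1 cm^2
Rod-side annular area A_ann = π/4 × (22.6² − 10.5²) = 314.6 cm^2
t_ext = A_cap·L/Q = 1.055 s
t_ret = A_ann·L/Q = 0.8272 s
t_cycle = t_ext + t_ret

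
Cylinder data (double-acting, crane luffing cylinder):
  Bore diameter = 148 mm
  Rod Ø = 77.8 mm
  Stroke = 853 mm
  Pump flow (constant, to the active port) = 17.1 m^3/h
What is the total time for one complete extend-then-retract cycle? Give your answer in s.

Cap-side area A_cap = π/4 × (148 mm)² = 17200 mm^2
Rod-side annular area A_ann = π/4 × (148² − 77.8²) = 12450 mm^2
t_ext = A_cap·L/Q = 3.089 s
t_ret = A_ann·L/Q = 2.236 s
t_cycle = t_ext + t_ret

t ≈ 5.33 s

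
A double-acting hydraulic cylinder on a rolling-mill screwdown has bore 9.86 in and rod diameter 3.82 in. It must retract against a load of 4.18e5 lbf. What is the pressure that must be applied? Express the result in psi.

P ≈ 6440 psi

Rod-side annular area A_ann = π/4 × (9.86² − 3.82²) = 64.90 in^2
Retraction: pressure acts on the annular area.
P = F / A = 4.18e5 lbf / A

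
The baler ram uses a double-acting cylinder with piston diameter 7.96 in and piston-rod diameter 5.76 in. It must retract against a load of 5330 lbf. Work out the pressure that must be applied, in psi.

P ≈ 225 psi

Rod-side annular area A_ann = π/4 × (7.96² − 5.76²) = 23.71 in^2
Retraction: pressure acts on the annular area.
P = F / A = 5330 lbf / A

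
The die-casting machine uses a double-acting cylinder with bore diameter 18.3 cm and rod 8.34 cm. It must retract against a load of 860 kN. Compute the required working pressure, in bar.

Rod-side annular area A_ann = π/4 × (18.3² − 8.34²) = 208.4 cm^2
Retraction: pressure acts on the annular area.
P = F / A = 860 kN / A

P ≈ 413 bar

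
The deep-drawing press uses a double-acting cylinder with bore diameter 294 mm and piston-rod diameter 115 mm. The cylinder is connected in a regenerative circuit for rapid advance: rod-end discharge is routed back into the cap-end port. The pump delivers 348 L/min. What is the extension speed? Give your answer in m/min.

v ≈ 33.5 m/min

In regeneration the rod-end outflow joins the pump flow into the cap end, so the net volume the pump must supply per unit advance equals the rod cross-section area.
Rod cross-section A_rod = π/4 × (115 mm)² = 10390 mm^2
v = Q_pump / A_rod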